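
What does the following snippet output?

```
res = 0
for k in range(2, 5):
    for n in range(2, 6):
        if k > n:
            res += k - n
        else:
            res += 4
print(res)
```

40

k=2,n=2: not 2>2, res = 0+4 = 4
k=2,n=3: not 2>3, res = 4+4 = 8
k=2,n=4: not 2>4, res = 8+4 = 12
k=2,n=5: not 2>5, res = 12+4 = 16
k=3,n=2: 3>2, res = 16+1 = 17
k=3,n=3: not 3>3, res = 17+4 = 21
k=3,n=4: not 3>4, res = 21+4 = 25
k=3,n=5: not 3>5, res = 25+4 = 29
k=4,n=2: 4>2, res = 29+2 = 31
k=4,n=3: 4>3, res = 31+1 = 32
k=4,n=4: not 4>4, res = 32+4 = 36
k=4,n=5: not 4>5, res = 36+4 = 40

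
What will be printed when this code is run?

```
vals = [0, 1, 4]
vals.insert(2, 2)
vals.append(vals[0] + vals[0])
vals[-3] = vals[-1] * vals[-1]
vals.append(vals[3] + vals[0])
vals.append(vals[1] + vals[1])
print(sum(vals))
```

insert 2 at 2 → [0, 1, 2, 4]
append vals[0]+vals[0] = 0+0 = 0 → [0, 1, 2, 4, 0]
vals[-3] = vals[-1]*vals[-1] = 0*0 = 0 → [0, 1, 0, 4, 0]
append vals[3]+vals[0] = 4+0 = 4 → [0, 1, 0, 4, 0, 4]
append vals[1]+vals[1] = 1+1 = 2 → [0, 1, 0, 4, 0, 4, 2]
sum = 11

11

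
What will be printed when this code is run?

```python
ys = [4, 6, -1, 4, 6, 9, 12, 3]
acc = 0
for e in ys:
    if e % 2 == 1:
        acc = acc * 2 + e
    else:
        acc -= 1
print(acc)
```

-9

e=4: not odd, acc = 0-1 = -1
e=6: not odd, acc = (-1)-1 = -2
e=-1: odd, acc = (-2)*2+(-1) = -5
e=4: not odd, acc = (-5)-1 = -6
e=6: not odd, acc = (-6)-1 = -7
e=9: odd, acc = (-7)*2+9 = -5
e=12: not odd, acc = (-5)-1 = -6
e=3: odd, acc = (-6)*2+3 = -9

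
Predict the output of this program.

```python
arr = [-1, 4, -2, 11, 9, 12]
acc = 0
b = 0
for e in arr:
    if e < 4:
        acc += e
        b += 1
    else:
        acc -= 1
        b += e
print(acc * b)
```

-266

e=-1: <4, acc = 0+(-1) = -1; b=1
e=4: not <4, acc = (-1)-1 = -2; b=5
e=-2: <4, acc = (-2)+(-2) = -4; b=6
e=11: not <4, acc = (-4)-1 = -5; b=17
e=9: not <4, acc = (-5)-1 = -6; b=26
e=12: not <4, acc = (-6)-1 = -7; b=38
acc*b = (-7)*38 = -266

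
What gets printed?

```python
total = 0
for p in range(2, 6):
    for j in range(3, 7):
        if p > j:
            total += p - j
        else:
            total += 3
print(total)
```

p=2,j=3: not 2>3, total = 0+3 = 3
p=2,j=4: not 2>4, total = 3+3 = 6
p=2,j=5: not 2>5, total = 6+3 = 9
p=2,j=6: not 2>6, total = 9+3 = 12
p=3,j=3: not 3>3, total = 12+3 = 15
p=3,j=4: not 3>4, total = 15+3 = 18
p=3,j=5: not 3>5, total = 18+3 = 21
p=3,j=6: not 3>6, total = 21+3 = 24
p=4,j=3: 4>3, total = 24+1 = 25
p=4,j=4: not 4>4, total = 25+3 = 28
p=4,j=5: not 4>5, total = 28+3 = 31
p=4,j=6: not 4>6, total = 31+3 = 34
p=5,j=3: 5>3, total = 34+2 = 36
p=5,j=4: 5>4, total = 36+1 = 37
p=5,j=5: not 5>5, total = 37+3 = 40
p=5,j=6: not 5>6, total = 40+3 = 43

43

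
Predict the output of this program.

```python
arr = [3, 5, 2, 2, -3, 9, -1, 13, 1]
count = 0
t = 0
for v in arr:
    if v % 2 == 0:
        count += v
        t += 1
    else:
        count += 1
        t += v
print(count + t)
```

v=3: not even, count = 0+1 = 1; t=3
v=5: not even, count = 1+1 = 2; t=8
v=2: even, count = 2+2 = 4; t=9
v=2: even, count = 4+2 = 6; t=10
v=-3: not even, count = 6+1 = 7; t=7
v=9: not even, count = 7+1 = 8; t=16
v=-1: not even, count = 8+1 = 9; t=15
v=13: not even, count = 9+1 = 10; t=28
v=1: not even, count = 10+1 = 11; t=29
count+t = 11+29 = 40

40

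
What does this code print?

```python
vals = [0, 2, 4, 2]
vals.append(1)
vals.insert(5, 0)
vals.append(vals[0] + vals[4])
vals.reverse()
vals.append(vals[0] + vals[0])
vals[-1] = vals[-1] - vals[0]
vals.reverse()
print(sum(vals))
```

append 1 → [0, 2, 4, 2, 1]
insert 0 at 5 → [0, 2, 4, 2, 1, 0]
append vals[0]+vals[4] = 0+1 = 1 → [0, 2, 4, 2, 1, 0, 1]
reverse → [1, 0, 1, 2, 4, 2, 0]
append vals[0]+vals[0] = 1+1 = 2 → [1, 0, 1, 2, 4, 2, 0, 2]
vals[-1] = vals[-1]-vals[0] = 2-1 = 1 → [1, 0, 1, 2, 4, 2, 0, 1]
reverse → [1, 0, 2, 4, 2, 1, 0, 1]
sum = 11

11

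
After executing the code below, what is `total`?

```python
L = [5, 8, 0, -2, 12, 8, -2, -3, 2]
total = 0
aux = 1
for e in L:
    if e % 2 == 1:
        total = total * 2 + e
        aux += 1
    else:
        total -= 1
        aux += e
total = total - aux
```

-35

e=5: odd, total = 0*2+5 = 5; aux=2
e=8: not odd, total = 5-1 = 4; aux=10
e=0: not odd, total = 4-1 = 3; aux=10
e=-2: not odd, total = 3-1 = 2; aux=8
e=12: not odd, total = 2-1 = 1; aux=20
e=8: not odd, total = 1-1 = 0; aux=28
e=-2: not odd, total = 0-1 = -1; aux=26
e=-3: odd, total = (-1)*2+(-3) = -5; aux=27
e=2: not odd, total = (-5)-1 = -6; aux=29
total-aux = (-6)-29 = -35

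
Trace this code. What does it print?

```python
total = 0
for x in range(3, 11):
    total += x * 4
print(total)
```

208

x=3: total = 0+3*4 = 12
x=4: total = 12+4*4 = 28
x=5: total = 28+5*4 = 48
x=6: total = 48+6*4 = 72
x=7: total = 72+7*4 = 100
x=8: total = 100+8*4 = 132
x=9: total = 132+9*4 = 168
x=10: total = 168+10*4 = 208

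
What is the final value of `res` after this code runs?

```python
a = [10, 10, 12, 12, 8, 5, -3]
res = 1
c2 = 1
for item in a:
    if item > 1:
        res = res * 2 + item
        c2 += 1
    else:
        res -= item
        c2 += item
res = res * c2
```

item=10: >1, res = 1*2+10 = 12; c2=2
item=10: >1, res = 12*2+10 = 34; c2=3
item=12: >1, res = 34*2+12 = 80; c2=4
item=12: >1, res = 80*2+12 = 172; c2=5
item=8: >1, res = 172*2+8 = 352; c2=6
item=5: >1, res = 352*2+5 = 709; c2=7
item=-3: not >1, res = 709-(-3) = 712; c2=4
res*c2 = 712*4 = 2848

2848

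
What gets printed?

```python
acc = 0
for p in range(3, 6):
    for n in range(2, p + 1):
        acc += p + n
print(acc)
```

66

p=3,n=2: acc = 0+5 = 5
p=3,n=3: acc = 5+6 = 11
p=4,n=2: acc = 11+6 = 17
p=4,n=3: acc = 17+7 = 24
p=4,n=4: acc = 24+8 = 32
p=5,n=2: acc = 32+7 = 39
p=5,n=3: acc = 39+8 = 47
p=5,n=4: acc = 47+9 = 56
p=5,n=5: acc = 56+10 = 66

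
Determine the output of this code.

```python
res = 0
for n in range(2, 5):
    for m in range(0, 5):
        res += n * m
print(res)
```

n=2,m=0: res = 0+0 = 0
n=2,m=1: res = 0+2 = 2
n=2,m=2: res = 2+4 = 6
n=2,m=3: res = 6+6 = 12
n=2,m=4: res = 12+8 = 20
n=3,m=0: res = 20+0 = 20
n=3,m=1: res = 20+3 = 23
n=3,m=2: res = 23+6 = 29
n=3,m=3: res = 29+9 = 38
n=3,m=4: res = 38+12 = 50
n=4,m=0: res = 50+0 = 50
n=4,m=1: res = 50+4 = 54
n=4,m=2: res = 54+8 = 62
n=4,m=3: res = 62+12 = 74
n=4,m=4: res = 74+16 = 90

90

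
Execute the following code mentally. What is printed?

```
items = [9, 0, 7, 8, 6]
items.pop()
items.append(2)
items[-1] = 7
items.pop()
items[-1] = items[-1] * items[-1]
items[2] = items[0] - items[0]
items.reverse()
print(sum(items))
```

pop() removes 6 → [9, 0, 7, 8]
append 2 → [9, 0, 7, 8, 2]
items[-1] = 7 → [9, 0, 7, 8, 7]
pop() removes 7 → [9, 0, 7, 8]
items[-1] = items[-1]*items[-1] = 8*8 = 64 → [9, 0, 7, 64]
items[2] = items[0]-items[0] = 9-9 = 0 → [9, 0, 0, 64]
reverse → [64, 0, 0, 9]
sum = 73

73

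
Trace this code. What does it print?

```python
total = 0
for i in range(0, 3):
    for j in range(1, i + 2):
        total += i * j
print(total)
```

i=0,j=1: total = 0+0 = 0
i=1,j=1: total = 0+1 = 1
i=1,j=2: total = 1+2 = 3
i=2,j=1: total = 3+2 = 5
i=2,j=2: total = 5+4 = 9
i=2,j=3: total = 9+6 = 15

15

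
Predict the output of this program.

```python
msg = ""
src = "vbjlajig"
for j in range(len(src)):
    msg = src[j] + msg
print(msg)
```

gijaljbv

j=0: prepend 'v' → 'v'
j=1: prepend 'b' → 'bv'
j=2: prepend 'j' → 'jbv'
j=3: prepend 'l' → 'ljbv'
j=4: prepend 'a' → 'aljbv'
j=5: prepend 'j' → 'jaljbv'
j=6: prepend 'i' → 'ijaljbv'
j=7: prepend 'g' → 'gijaljbv'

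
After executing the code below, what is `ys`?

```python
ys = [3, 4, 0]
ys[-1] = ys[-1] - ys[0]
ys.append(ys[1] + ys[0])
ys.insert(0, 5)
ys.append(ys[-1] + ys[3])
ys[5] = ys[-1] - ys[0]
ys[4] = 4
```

[5, 3, 4, -3, 4, -1]

ys[-1] = ys[-1]-ys[0] = 0-3 = -3 → [3, 4, -3]
append ys[1]+ys[0] = 4+3 = 7 → [3, 4, -3, 7]
insert 5 at 0 → [5, 3, 4, -3, 7]
append ys[-1]+ys[3] = 7+(-3) = 4 → [5, 3, 4, -3, 7, 4]
ys[5] = ys[-1]-ys[0] = 4-5 = -1 → [5, 3, 4, -3, 7, -1]
ys[4] = 4 → [5, 3, 4, -3, 4, -1]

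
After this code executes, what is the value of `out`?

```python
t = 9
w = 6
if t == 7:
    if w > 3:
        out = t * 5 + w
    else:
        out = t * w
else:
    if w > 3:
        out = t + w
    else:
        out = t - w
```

15

t=9, w=6
t == 7 is False; w > 3 is True
→ out = t + w = 15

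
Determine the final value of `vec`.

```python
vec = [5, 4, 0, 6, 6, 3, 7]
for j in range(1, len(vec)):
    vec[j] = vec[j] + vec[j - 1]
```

[5, 9, 9, 15, 21, 24, 31]

j=1: vec[1] = 4+5 = 9 → [5, 9, 0, 6, 6, 3, 7]
j=2: vec[2] = 0+9 = 9 → [5, 9, 9, 6, 6, 3, 7]
j=3: vec[3] = 6+9 = 15 → [5, 9, 9, 15, 6, 3, 7]
j=4: vec[4] = 6+15 = 21 → [5, 9, 9, 15, 21, 3, 7]
j=5: vec[5] = 3+21 = 24 → [5, 9, 9, 15, 21, 24, 7]
j=6: vec[6] = 7+24 = 31 → [5, 9, 9, 15, 21, 24, 31]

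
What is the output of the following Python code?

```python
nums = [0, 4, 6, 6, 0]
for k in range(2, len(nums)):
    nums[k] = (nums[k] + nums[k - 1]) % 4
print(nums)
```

[0, 4, 2, 0, 0]

k=2: nums[2] = (6+4)%4 = 2 → [0, 4, 2, 6, 0]
k=3: nums[3] = (6+2)%4 = 0 → [0, 4, 2, 0, 0]
k=4: nums[4] = (0+0)%4 = 0 → [0, 4, 2, 0, 0]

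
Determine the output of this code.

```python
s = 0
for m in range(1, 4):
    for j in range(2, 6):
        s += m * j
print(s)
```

m=1,j=2: s = 0+2 = 2
m=1,j=3: s = 2+3 = 5
m=1,j=4: s = 5+4 = 9
m=1,j=5: s = 9+5 = 14
m=2,j=2: s = 14+4 = 18
m=2,j=3: s = 18+6 = 24
m=2,j=4: s = 24+8 = 32
m=2,j=5: s = 32+10 = 42
m=3,j=2: s = 42+6 = 48
m=3,j=3: s = 48+9 = 57
m=3,j=4: s = 57+12 = 69
m=3,j=5: s = 69+15 = 84

84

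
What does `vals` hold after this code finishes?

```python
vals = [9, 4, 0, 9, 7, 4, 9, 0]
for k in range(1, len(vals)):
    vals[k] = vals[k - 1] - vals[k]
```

k=1: vals[1] = 9-4 = 5 → [9, 5, 0, 9, 7, 4, 9, 0]
k=2: vals[2] = 5-0 = 5 → [9, 5, 5, 9, 7, 4, 9, 0]
k=3: vals[3] = 5-9 = -4 → [9, 5, 5, -4, 7, 4, 9, 0]
k=4: vals[4] = (-4)-7 = -11 → [9, 5, 5, -4, -11, 4, 9, 0]
k=5: vals[5] = (-11)-4 = -15 → [9, 5, 5, -4, -11, -15, 9, 0]
k=6: vals[6] = (-15)-9 = -24 → [9, 5, 5, -4, -11, -15, -24, 0]
k=7: vals[7] = (-24)-0 = -24 → [9, 5, 5, -4, -11, -15, -24, -24]

[9, 5, 5, -4, -11, -15, -24, -24]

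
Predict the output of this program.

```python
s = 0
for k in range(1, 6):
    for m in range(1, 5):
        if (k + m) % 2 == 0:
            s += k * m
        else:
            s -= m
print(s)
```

k=1,m=1: even sum, s = 0+1 = 1
k=1,m=2: odd sum, s = 1-2 = -1
k=1,m=3: even sum, s = (-1)+3 = 2
k=1,m=4: odd sum, s = 2-4 = -2
k=2,m=1: odd sum, s = (-2)-1 = -3
k=2,m=2: even sum, s = (-3)+4 = 1
k=2,m=3: odd sum, s = 1-3 = -2
k=2,m=4: even sum, s = (-2)+8 = 6
k=3,m=1: even sum, s = 6+3 = 9
k=3,m=2: odd sum, s = 9-2 = 7
k=3,m=3: even sum, s = 7+9 = 16
k=3,m=4: odd sum, s = 16-4 = 12
k=4,m=1: odd sum, s = 12-1 = 11
k=4,m=2: even sum, s = 11+8 = 19
k=4,m=3: odd sum, s = 19-3 = 16
k=4,m=4: even sum, s = 16+16 = 32
k=5,m=1: even sum, s = 32+5 = 37
k=5,m=2: odd sum, s = 37-2 = 35
k=5,m=3: even sum, s = 35+15 = 50
k=5,m=4: odd sum, s = 50-4 = 46

46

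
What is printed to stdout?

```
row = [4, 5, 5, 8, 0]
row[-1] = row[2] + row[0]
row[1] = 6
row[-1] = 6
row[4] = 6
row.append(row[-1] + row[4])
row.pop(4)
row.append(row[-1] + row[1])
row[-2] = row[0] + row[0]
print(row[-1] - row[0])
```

row[-1] = row[2]+row[0] = 5+4 = 9 → [4, 5, 5, 8, 9]
row[1] = 6 → [4, 6, 5, 8, 9]
row[-1] = 6 → [4, 6, 5, 8, 6]
row[4] = 6 → [4, 6, 5, 8, 6]
append row[-1]+row[4] = 6+6 = 12 → [4, 6, 5, 8, 6, 12]
pop(4) removes 6 → [4, 6, 5, 8, 12]
append row[-1]+row[1] = 12+6 = 18 → [4, 6, 5, 8, 12, 18]
row[-2] = row[0]+row[0] = 4+4 = 8 → [4, 6, 5, 8, 8, 18]
row[-1]-row[0] = 18-4 = 14

14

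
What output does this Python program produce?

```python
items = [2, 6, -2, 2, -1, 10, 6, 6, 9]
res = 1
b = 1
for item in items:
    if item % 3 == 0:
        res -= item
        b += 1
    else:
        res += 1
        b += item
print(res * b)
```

item=2: not %3==0, res = 1+1 = 2; b=3
item=6: %3==0, res = 2-6 = -4; b=4
item=-2: not %3==0, res = (-4)+1 = -3; b=2
item=2: not %3==0, res = (-3)+1 = -2; b=4
item=-1: not %3==0, res = (-2)+1 = -1; b=3
item=10: not %3==0, res = (-1)+1 = 0; b=13
item=6: %3==0, res = 0-6 = -6; b=14
item=6: %3==0, res = (-6)-6 = -12; b=15
item=9: %3==0, res = (-12)-9 = -21; b=16
res*b = (-21)*16 = -336

-336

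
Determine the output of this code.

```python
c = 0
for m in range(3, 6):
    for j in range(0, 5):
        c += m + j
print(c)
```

m=3,j=0: c = 0+3 = 3
m=3,j=1: c = 3+4 = 7
m=3,j=2: c = 7+5 = 12
m=3,j=3: c = 12+6 = 18
m=3,j=4: c = 18+7 = 25
m=4,j=0: c = 25+4 = 29
m=4,j=1: c = 29+5 = 34
m=4,j=2: c = 34+6 = 40
m=4,j=3: c = 40+7 = 47
m=4,j=4: c = 47+8 = 55
m=5,j=0: c = 55+5 = 60
m=5,j=1: c = 60+6 = 66
m=5,j=2: c = 66+7 = 73
m=5,j=3: c = 73+8 = 81
m=5,j=4: c = 81+9 = 90

90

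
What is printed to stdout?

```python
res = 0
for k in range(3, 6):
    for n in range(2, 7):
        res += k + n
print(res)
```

k=3,n=2: res = 0+5 = 5
k=3,n=3: res = 5+6 = 11
k=3,n=4: res = 11+7 = 18
k=3,n=5: res = 18+8 = 26
k=3,n=6: res = 26+9 = 35
k=4,n=2: res = 35+6 = 41
k=4,n=3: res = 41+7 = 48
k=4,n=4: res = 48+8 = 56
k=4,n=5: res = 56+9 = 65
k=4,n=6: res = 65+10 = 75
k=5,n=2: res = 75+7 = 82
k=5,n=3: res = 82+8 = 90
k=5,n=4: res = 90+9 = 99
k=5,n=5: res = 99+10 = 109
k=5,n=6: res = 109+11 = 120

120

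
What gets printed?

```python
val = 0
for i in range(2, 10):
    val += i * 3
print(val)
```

i=2: val = 0+2*3 = 6
i=3: val = 6+3*3 = 15
i=4: val = 15+4*3 = 27
i=5: val = 27+5*3 = 42
i=6: val = 42+6*3 = 60
i=7: val = 60+7*3 = 81
i=8: val = 81+8*3 = 105
i=9: val = 105+9*3 = 132

132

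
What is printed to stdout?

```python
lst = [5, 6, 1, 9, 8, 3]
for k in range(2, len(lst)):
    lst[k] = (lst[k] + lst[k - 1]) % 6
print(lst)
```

k=2: lst[2] = (1+6)%6 = 1 → [5, 6, 1, 9, 8, 3]
k=3: lst[3] = (9+1)%6 = 4 → [5, 6, 1, 4, 8, 3]
k=4: lst[4] = (8+4)%6 = 0 → [5, 6, 1, 4, 0, 3]
k=5: lst[5] = (3+0)%6 = 3 → [5, 6, 1, 4, 0, 3]

[5, 6, 1, 4, 0, 3]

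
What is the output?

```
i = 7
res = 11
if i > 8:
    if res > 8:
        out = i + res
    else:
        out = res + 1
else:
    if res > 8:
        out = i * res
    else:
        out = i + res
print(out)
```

i=7, res=11
i > 8 is False; res > 8 is True
→ out = i * res = 77

77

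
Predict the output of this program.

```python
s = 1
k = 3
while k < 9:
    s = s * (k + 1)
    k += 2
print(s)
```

k=3: s = 1*4 = 4
k=5: s = 4*6 = 24
k=7: s = 24*8 = 192

192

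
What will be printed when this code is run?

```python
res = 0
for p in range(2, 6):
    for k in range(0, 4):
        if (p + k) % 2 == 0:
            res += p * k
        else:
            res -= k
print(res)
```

32

p=2,k=0: even sum, res = 0+0 = 0
p=2,k=1: odd sum, res = 0-1 = -1
p=2,k=2: even sum, res = (-1)+4 = 3
p=2,k=3: odd sum, res = 3-3 = 0
p=3,k=0: odd sum, res = 0-0 = 0
p=3,k=1: even sum, res = 0+3 = 3
p=3,k=2: odd sum, res = 3-2 = 1
p=3,k=3: even sum, res = 1+9 = 10
p=4,k=0: even sum, res = 10+0 = 10
p=4,k=1: odd sum, res = 10-1 = 9
p=4,k=2: even sum, res = 9+8 = 17
p=4,k=3: odd sum, res = 17-3 = 14
p=5,k=0: odd sum, res = 14-0 = 14
p=5,k=1: even sum, res = 14+5 = 19
p=5,k=2: odd sum, res = 19-2 = 17
p=5,k=3: even sum, res = 17+15 = 32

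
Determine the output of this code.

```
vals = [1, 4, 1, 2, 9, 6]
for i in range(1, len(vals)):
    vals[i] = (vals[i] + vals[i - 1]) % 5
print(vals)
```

[1, 0, 1, 3, 2, 3]

i=1: vals[1] = (4+1)%5 = 0 → [1, 0, 1, 2, 9, 6]
i=2: vals[2] = (1+0)%5 = 1 → [1, 0, 1, 2, 9, 6]
i=3: vals[3] = (2+1)%5 = 3 → [1, 0, 1, 3, 9, 6]
i=4: vals[4] = (9+3)%5 = 2 → [1, 0, 1, 3, 2, 6]
i=5: vals[5] = (6+2)%5 = 3 → [1, 0, 1, 3, 2, 3]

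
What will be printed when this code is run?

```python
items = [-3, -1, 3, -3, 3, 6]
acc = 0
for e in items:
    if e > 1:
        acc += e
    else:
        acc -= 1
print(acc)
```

9

e=-3: not >1, acc = 0-1 = -1
e=-1: not >1, acc = (-1)-1 = -2
e=3: >1, acc = (-2)+3 = 1
e=-3: not >1, acc = 1-1 = 0
e=3: >1, acc = 0+3 = 3
e=6: >1, acc = 3+6 = 9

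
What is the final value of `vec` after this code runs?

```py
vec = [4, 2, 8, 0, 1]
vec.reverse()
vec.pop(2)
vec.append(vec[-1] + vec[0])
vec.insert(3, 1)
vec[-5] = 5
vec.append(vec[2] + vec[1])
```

[1, 5, 2, 1, 4, 5, 7]

reverse → [1, 0, 8, 2, 4]
pop(2) removes 8 → [1, 0, 2, 4]
append vec[-1]+vec[0] = 4+1 = 5 → [1, 0, 2, 4, 5]
insert 1 at 3 → [1, 0, 2, 1, 4, 5]
vec[-5] = 5 → [1, 5, 2, 1, 4, 5]
append vec[2]+vec[1] = 2+5 = 7 → [1, 5, 2, 1, 4, 5, 7]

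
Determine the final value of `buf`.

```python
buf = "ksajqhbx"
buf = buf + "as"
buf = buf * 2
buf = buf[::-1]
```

+ 'as' → 'ksajqhbxas'
repeat ×2 → 'ksajqhbxasksajqhbxas'
reverse → 'saxbhqjasksaxbhqjask'

'saxbhqjasksaxbhqjask'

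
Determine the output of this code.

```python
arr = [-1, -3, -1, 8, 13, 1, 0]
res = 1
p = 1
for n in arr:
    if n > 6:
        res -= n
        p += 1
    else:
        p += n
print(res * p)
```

20

n=-1: not >6; p=0
n=-3: not >6; p=-3
n=-1: not >6; p=-4
n=8: >6, res = 1-8 = -7; p=-3
n=13: >6, res = (-7)-13 = -20; p=-2
n=1: not >6; p=-1
n=0: not >6; p=-1
res*p = (-20)*(-1) = 20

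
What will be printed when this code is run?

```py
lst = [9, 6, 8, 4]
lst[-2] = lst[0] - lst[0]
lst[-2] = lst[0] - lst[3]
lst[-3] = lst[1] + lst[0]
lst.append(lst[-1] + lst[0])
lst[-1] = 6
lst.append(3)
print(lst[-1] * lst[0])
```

lst[-2] = lst[0]-lst[0] = 9-9 = 0 → [9, 6, 0, 4]
lst[-2] = lst[0]-lst[3] = 9-4 = 5 → [9, 6, 5, 4]
lst[-3] = lst[1]+lst[0] = 6+9 = 15 → [9, 15, 5, 4]
append lst[-1]+lst[0] = 4+9 = 13 → [9, 15, 5, 4, 13]
lst[-1] = 6 → [9, 15, 5, 4, 6]
append 3 → [9, 15, 5, 4, 6, 3]
lst[-1]*lst[0] = 3*9 = 27

27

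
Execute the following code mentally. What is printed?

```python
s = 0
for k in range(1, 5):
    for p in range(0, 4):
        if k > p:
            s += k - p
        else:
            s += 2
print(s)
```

32

k=1,p=0: 1>0, s = 0+1 = 1
k=1,p=1: not 1>1, s = 1+2 = 3
k=1,p=2: not 1>2, s = 3+2 = 5
k=1,p=3: not 1>3, s = 5+2 = 7
k=2,p=0: 2>0, s = 7+2 = 9
k=2,p=1: 2>1, s = 9+1 = 10
k=2,p=2: not 2>2, s = 10+2 = 12
k=2,p=3: not 2>3, s = 12+2 = 14
k=3,p=0: 3>0, s = 14+3 = 17
k=3,p=1: 3>1, s = 17+2 = 19
k=3,p=2: 3>2, s = 19+1 = 20
k=3,p=3: not 3>3, s = 20+2 = 22
k=4,p=0: 4>0, s = 22+4 = 26
k=4,p=1: 4>1, s = 26+3 = 29
k=4,p=2: 4>2, s = 29+2 = 31
k=4,p=3: 4>3, s = 31+1 = 32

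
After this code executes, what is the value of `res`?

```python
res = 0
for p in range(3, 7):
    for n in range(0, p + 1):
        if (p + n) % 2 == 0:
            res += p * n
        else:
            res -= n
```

132

p=3,n=0: odd sum, res = 0-0 = 0
p=3,n=1: even sum, res = 0+3 = 3
p=3,n=2: odd sum, res = 3-2 = 1
p=3,n=3: even sum, res = 1+9 = 10
p=4,n=0: even sum, res = 10+0 = 10
p=4,n=1: odd sum, res = 10-1 = 9
p=4,n=2: even sum, res = 9+8 = 17
p=4,n=3: odd sum, res = 17-3 = 14
p=4,n=4: even sum, res = 14+16 = 30
p=5,n=0: odd sum, res = 30-0 = 30
p=5,n=1: even sum, res = 30+5 = 35
p=5,n=2: odd sum, res = 35-2 = 33
p=5,n=3: even sum, res = 33+15 = 48
p=5,n=4: odd sum, res = 48-4 = 44
p=5,n=5: even sum, res = 44+25 = 69
p=6,n=0: even sum, res = 69+0 = 69
p=6,n=1: odd sum, res = 69-1 = 68
p=6,n=2: even sum, res = 68+12 = 80
p=6,n=3: odd sum, res = 80-3 = 77
p=6,n=4: even sum, res = 77+24 = 101
p=6,n=5: odd sum, res = 101-5 = 96
p=6,n=6: even sum, res = 96+36 = 132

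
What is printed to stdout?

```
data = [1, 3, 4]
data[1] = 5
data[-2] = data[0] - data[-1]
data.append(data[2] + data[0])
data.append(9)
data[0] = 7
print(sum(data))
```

22

data[1] = 5 → [1, 5, 4]
data[-2] = data[0]-data[-1] = 1-4 = -3 → [1, -3, 4]
append data[2]+data[0] = 4+1 = 5 → [1, -3, 4, 5]
append 9 → [1, -3, 4, 5, 9]
data[0] = 7 → [7, -3, 4, 5, 9]
sum = 22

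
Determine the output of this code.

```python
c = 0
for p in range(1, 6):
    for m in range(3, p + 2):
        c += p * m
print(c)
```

p=2,m=3: c = 0+6 = 6
p=3,m=3: c = 6+9 = 15
p=3,m=4: c = 15+12 = 27
p=4,m=3: c = 27+12 = 39
p=4,m=4: c = 39+16 = 55
p=4,m=5: c = 55+20 = 75
p=5,m=3: c = 75+15 = 90
p=5,m=4: c = 90+20 = 110
p=5,m=5: c = 110+25 = 135
p=5,m=6: c = 135+30 = 165

165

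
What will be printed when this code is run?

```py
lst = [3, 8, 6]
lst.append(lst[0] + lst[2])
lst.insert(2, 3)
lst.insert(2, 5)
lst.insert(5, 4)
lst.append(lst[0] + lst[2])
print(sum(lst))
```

46

append lst[0]+lst[2] = 3+6 = 9 → [3, 8, 6, 9]
insert 3 at 2 → [3, 8, 3, 6, 9]
insert 5 at 2 → [3, 8, 5, 3, 6, 9]
insert 4 at 5 → [3, 8, 5, 3, 6, 4, 9]
append lst[0]+lst[2] = 3+5 = 8 → [3, 8, 5, 3, 6, 4, 9, 8]
sum = 46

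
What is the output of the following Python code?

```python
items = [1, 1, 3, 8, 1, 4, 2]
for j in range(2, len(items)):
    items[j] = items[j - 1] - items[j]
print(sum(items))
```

-53

j=2: items[2] = 1-3 = -2 → [1, 1, -2, 8, 1, 4, 2]
j=3: items[3] = (-2)-8 = -10 → [1, 1, -2, -10, 1, 4, 2]
j=4: items[4] = (-10)-1 = -11 → [1, 1, -2, -10, -11, 4, 2]
j=5: items[5] = (-11)-4 = -15 → [1, 1, -2, -10, -11, -15, 2]
j=6: items[6] = (-15)-2 = -17 → [1, 1, -2, -10, -11, -15, -17]
sum = -53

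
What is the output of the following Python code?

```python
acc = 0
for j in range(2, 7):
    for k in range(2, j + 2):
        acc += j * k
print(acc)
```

355

j=2,k=2: acc = 0+4 = 4
j=2,k=3: acc = 4+6 = 10
j=3,k=2: acc = 10+6 = 16
j=3,k=3: acc = 16+9 = 25
j=3,k=4: acc = 25+12 = 37
j=4,k=2: acc = 37+8 = 45
j=4,k=3: acc = 45+12 = 57
j=4,k=4: acc = 57+16 = 73
j=4,k=5: acc = 73+20 = 93
j=5,k=2: acc = 93+10 = 103
j=5,k=3: acc = 103+15 = 118
j=5,k=4: acc = 118+20 = 138
j=5,k=5: acc = 138+25 = 163
j=5,k=6: acc = 163+30 = 193
j=6,k=2: acc = 193+12 = 205
j=6,k=3: acc = 205+18 = 223
j=6,k=4: acc = 223+24 = 247
j=6,k=5: acc = 247+30 = 277
j=6,k=6: acc = 277+36 = 313
j=6,k=7: acc = 313+42 = 355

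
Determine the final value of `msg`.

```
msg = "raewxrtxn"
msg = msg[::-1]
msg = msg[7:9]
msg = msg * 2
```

reverse → 'nxtrxwear'
slice [7:9] → 'ar'
repeat ×2 → 'arar'

'arar'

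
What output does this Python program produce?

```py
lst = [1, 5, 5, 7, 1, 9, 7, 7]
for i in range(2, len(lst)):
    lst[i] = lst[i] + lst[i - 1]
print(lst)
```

[1, 5, 10, 17, 18, 27, 34, 41]

i=2: lst[2] = 5+5 = 10 → [1, 5, 10, 7, 1, 9, 7, 7]
i=3: lst[3] = 7+10 = 17 → [1, 5, 10, 17, 1, 9, 7, 7]
i=4: lst[4] = 1+17 = 18 → [1, 5, 10, 17, 18, 9, 7, 7]
i=5: lst[5] = 9+18 = 27 → [1, 5, 10, 17, 18, 27, 7, 7]
i=6: lst[6] = 7+27 = 34 → [1, 5, 10, 17, 18, 27, 34, 7]
i=7: lst[7] = 7+34 = 41 → [1, 5, 10, 17, 18, 27, 34, 41]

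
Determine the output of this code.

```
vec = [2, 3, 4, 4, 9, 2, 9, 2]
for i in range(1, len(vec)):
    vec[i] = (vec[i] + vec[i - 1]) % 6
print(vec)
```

[2, 5, 3, 1, 4, 0, 3, 5]

i=1: vec[1] = (3+2)%6 = 5 → [2, 5, 4, 4, 9, 2, 9, 2]
i=2: vec[2] = (4+5)%6 = 3 → [2, 5, 3, 4, 9, 2, 9, 2]
i=3: vec[3] = (4+3)%6 = 1 → [2, 5, 3, 1, 9, 2, 9, 2]
i=4: vec[4] = (9+1)%6 = 4 → [2, 5, 3, 1, 4, 2, 9, 2]
i=5: vec[5] = (2+4)%6 = 0 → [2, 5, 3, 1, 4, 0, 9, 2]
i=6: vec[6] = (9+0)%6 = 3 → [2, 5, 3, 1, 4, 0, 3, 2]
i=7: vec[7] = (2+3)%6 = 5 → [2, 5, 3, 1, 4, 0, 3, 5]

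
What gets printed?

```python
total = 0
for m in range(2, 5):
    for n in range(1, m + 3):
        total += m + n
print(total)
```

m=2,n=1: total = 0+3 = 3
m=2,n=2: total = 3+4 = 7
m=2,n=3: total = 7+5 = 12
m=2,n=4: total = 12+6 = 18
m=3,n=1: total = 18+4 = 22
m=3,n=2: total = 22+5 = 27
m=3,n=3: total = 27+6 = 33
m=3,n=4: total = 33+7 = 40
m=3,n=5: total = 40+8 = 48
m=4,n=1: total = 48+5 = 53
m=4,n=2: total = 53+6 = 59
m=4,n=3: total = 59+7 = 66
m=4,n=4: total = 66+8 = 74
m=4,n=5: total = 74+9 = 83
m=4,n=6: total = 83+10 = 93

93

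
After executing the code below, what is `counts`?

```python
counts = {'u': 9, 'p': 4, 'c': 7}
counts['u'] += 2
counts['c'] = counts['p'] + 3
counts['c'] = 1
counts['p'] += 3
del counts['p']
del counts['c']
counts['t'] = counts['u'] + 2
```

counts['u'] = 9+2 = 11 → {'u': 11, 'p': 4, 'c': 7}
counts['c'] = counts['p']+3 = 7 → {'u': 11, 'p': 4, 'c': 7}
counts['c'] = 1 → {'u': 11, 'p': 4, 'c': 1}
counts['p'] = 4+3 = 7 → {'u': 11, 'p': 7, 'c': 1}
del 'p' → {'u': 11, 'c': 1}
del 'c' → {'u': 11}
counts['t'] = counts['u']+2 = 13 → {'u': 11, 't': 13}

{'u': 11, 't': 13}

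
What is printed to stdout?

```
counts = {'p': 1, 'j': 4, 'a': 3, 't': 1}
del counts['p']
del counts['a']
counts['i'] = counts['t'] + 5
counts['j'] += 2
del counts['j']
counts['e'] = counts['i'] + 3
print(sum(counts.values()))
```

del 'p' → {'j': 4, 'a': 3, 't': 1}
del 'a' → {'j': 4, 't': 1}
counts['i'] = counts['t']+5 = 6 → {'j': 4, 't': 1, 'i': 6}
counts['j'] = 4+2 = 6 → {'j': 6, 't': 1, 'i': 6}
del 'j' → {'t': 1, 'i': 6}
counts['e'] = counts['i']+3 = 9 → {'t': 1, 'i': 6, 'e': 9}
sum of values = 16

16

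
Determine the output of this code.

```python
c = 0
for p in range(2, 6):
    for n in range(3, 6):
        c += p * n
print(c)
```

168

p=2,n=3: c = 0+6 = 6
p=2,n=4: c = 6+8 = 14
p=2,n=5: c = 14+10 = 24
p=3,n=3: c = 24+9 = 33
p=3,n=4: c = 33+12 = 45
p=3,n=5: c = 45+15 = 60
p=4,n=3: c = 60+12 = 72
p=4,n=4: c = 72+16 = 88
p=4,n=5: c = 88+20 = 108
p=5,n=3: c = 108+15 = 123
p=5,n=4: c = 123+20 = 143
p=5,n=5: c = 143+25 = 168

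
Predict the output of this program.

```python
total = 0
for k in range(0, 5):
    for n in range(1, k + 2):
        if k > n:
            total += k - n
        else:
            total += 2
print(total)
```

k=0,n=1: not 0>1, total = 0+2 = 2
k=1,n=1: not 1>1, total = 2+2 = 4
k=1,n=2: not 1>2, total = 4+2 = 6
k=2,n=1: 2>1, total = 6+1 = 7
k=2,n=2: not 2>2, total = 7+2 = 9
k=2,n=3: not 2>3, total = 9+2 = 11
k=3,n=1: 3>1, total = 11+2 = 13
k=3,n=2: 3>2, total = 13+1 = 14
k=3,n=3: not 3>3, total = 14+2 = 16
k=3,n=4: not 3>4, total = 16+2 = 18
k=4,n=1: 4>1, total = 18+3 = 21
k=4,n=2: 4>2, total = 21+2 = 23
k=4,n=3: 4>3, total = 23+1 = 24
k=4,n=4: not 4>4, total = 24+2 = 26
k=4,n=5: not 4>5, total = 26+2 = 28

28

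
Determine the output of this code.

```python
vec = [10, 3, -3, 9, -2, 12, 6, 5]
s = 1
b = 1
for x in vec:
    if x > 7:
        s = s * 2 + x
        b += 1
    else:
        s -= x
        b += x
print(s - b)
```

x=10: >7, s = 1*2+10 = 12; b=2
x=3: not >7, s = 12-3 = 9; b=5
x=-3: not >7, s = 9-(-3) = 12; b=2
x=9: >7, s = 12*2+9 = 33; b=3
x=-2: not >7, s = 33-(-2) = 35; b=1
x=12: >7, s = 35*2+12 = 82; b=2
x=6: not >7, s = 82-6 = 76; b=8
x=5: not >7, s = 76-5 = 71; b=13
s-b = 71-13 = 58

58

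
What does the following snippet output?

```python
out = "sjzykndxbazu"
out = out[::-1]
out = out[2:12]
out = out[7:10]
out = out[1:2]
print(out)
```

j

reverse → 'uzabxdnkyzjs'
slice [2:12] → 'abxdnkyzjs'
slice [7:10] → 'zjs'
slice [1:2] → 'j'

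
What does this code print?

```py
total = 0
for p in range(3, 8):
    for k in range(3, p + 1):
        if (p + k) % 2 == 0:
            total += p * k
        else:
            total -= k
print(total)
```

p=3,k=3: even sum, total = 0+9 = 9
p=4,k=3: odd sum, total = 9-3 = 6
p=4,k=4: even sum, total = 6+16 = 22
p=5,k=3: even sum, total = 22+15 = 37
p=5,k=4: odd sum, total = 37-4 = 33
p=5,k=5: even sum, total = 33+25 = 58
p=6,k=3: odd sum, total = 58-3 = 55
p=6,k=4: even sum, total = 55+24 = 79
p=6,k=5: odd sum, total = 79-5 = 74
p=6,k=6: even sum, total = 74+36 = 110
p=7,k=3: even sum, total = 110+21 = 131
p=7,k=4: odd sum, total = 131-4 = 127
p=7,k=5: even sum, total = 127+35 = 162
p=7,k=6: odd sum, total = 162-6 = 156
p=7,k=7: even sum, total = 156+49 = 205

205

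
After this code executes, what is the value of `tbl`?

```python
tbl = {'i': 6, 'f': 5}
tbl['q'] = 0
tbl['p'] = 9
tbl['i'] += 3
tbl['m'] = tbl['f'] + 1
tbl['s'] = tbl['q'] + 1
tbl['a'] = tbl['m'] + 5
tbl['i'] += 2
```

{'i': 11, 'f': 5, 'q': 0, 'p': 9, 'm': 6, 's': 1, 'a': 11}

tbl['q'] = 0 → {'i': 6, 'f': 5, 'q': 0}
tbl['p'] = 9 → {'i': 6, 'f': 5, 'q': 0, 'p': 9}
tbl['i'] = 6+3 = 9 → {'i': 9, 'f': 5, 'q': 0, 'p': 9}
tbl['m'] = tbl['f']+1 = 6 → {'i': 9, 'f': 5, 'q': 0, 'p': 9, 'm': 6}
tbl['s'] = tbl['q']+1 = 1 → {'i': 9, 'f': 5, 'q': 0, 'p': 9, 'm': 6, 's': 1}
tbl['a'] = tbl['m']+5 = 11 → {'i': 9, 'f': 5, 'q': 0, 'p': 9, 'm': 6, 's': 1, 'a': 11}
tbl['i'] = 9+2 = 11 → {'i': 11, 'f': 5, 'q': 0, 'p': 9, 'm': 6, 's': 1, 'a': 11}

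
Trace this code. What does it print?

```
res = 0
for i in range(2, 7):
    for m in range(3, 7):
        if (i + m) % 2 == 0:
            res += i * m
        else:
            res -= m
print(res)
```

i=2,m=3: odd sum, res = 0-3 = -3
i=2,m=4: even sum, res = (-3)+8 = 5
i=2,m=5: odd sum, res = 5-5 = 0
i=2,m=6: even sum, res = 0+12 = 12
i=3,m=3: even sum, res = 12+9 = 21
i=3,m=4: odd sum, res = 21-4 = 17
i=3,m=5: even sum, res = 17+15 = 32
i=3,m=6: odd sum, res = 32-6 = 26
i=4,m=3: odd sum, res = 26-3 = 23
i=4,m=4: even sum, res = 23+16 = 39
i=4,m=5: odd sum, res = 39-5 = 34
i=4,m=6: even sum, res = 34+24 = 58
i=5,m=3: even sum, res = 58+15 = 73
i=5,m=4: odd sum, res = 73-4 = 69
i=5,m=5: even sum, res = 69+25 = 94
i=5,m=6: odd sum, res = 94-6 = 88
i=6,m=3: odd sum, res = 88-3 = 85
i=6,m=4: even sum, res = 85+24 = 109
i=6,m=5: odd sum, res = 109-5 = 104
i=6,m=6: even sum, res = 104+36 = 140

140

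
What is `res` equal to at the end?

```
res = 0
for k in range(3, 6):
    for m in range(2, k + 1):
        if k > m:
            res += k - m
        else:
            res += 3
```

k=3,m=2: 3>2, res = 0+1 = 1
k=3,m=3: not 3>3, res = 1+3 = 4
k=4,m=2: 4>2, res = 4+2 = 6
k=4,m=3: 4>3, res = 6+1 = 7
k=4,m=4: not 4>4, res = 7+3 = 10
k=5,m=2: 5>2, res = 10+3 = 13
k=5,m=3: 5>3, res = 13+2 = 15
k=5,m=4: 5>4, res = 15+1 = 16
k=5,m=5: not 5>5, res = 16+3 = 19

19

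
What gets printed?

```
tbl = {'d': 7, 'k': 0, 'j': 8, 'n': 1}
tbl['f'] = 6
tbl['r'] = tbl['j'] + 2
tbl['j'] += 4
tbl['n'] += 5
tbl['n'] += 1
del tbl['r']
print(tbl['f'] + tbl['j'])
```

tbl['f'] = 6 → {'d': 7, 'k': 0, 'j': 8, 'n': 1, 'f': 6}
tbl['r'] = tbl['j']+2 = 10 → {'d': 7, 'k': 0, 'j': 8, 'n': 1, 'f': 6, 'r': 10}
tbl['j'] = 8+4 = 12 → {'d': 7, 'k': 0, 'j': 12, 'n': 1, 'f': 6, 'r': 10}
tbl['n'] = 1+5 = 6 → {'d': 7, 'k': 0, 'j': 12, 'n': 6, 'f': 6, 'r': 10}
tbl['n'] = 6+1 = 7 → {'d': 7, 'k': 0, 'j': 12, 'n': 7, 'f': 6, 'r': 10}
del 'r' → {'d': 7, 'k': 0, 'j': 12, 'n': 7, 'f': 6}
tbl['f']+tbl['j'] = 6+12 = 18

18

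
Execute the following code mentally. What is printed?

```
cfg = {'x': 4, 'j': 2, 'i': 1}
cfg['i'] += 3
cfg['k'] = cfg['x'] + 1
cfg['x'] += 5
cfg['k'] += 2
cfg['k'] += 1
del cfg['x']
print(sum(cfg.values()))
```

cfg['i'] = 1+3 = 4 → {'x': 4, 'j': 2, 'i': 4}
cfg['k'] = cfg['x']+1 = 5 → {'x': 4, 'j': 2, 'i': 4, 'k': 5}
cfg['x'] = 4+5 = 9 → {'x': 9, 'j': 2, 'i': 4, 'k': 5}
cfg['k'] = 5+2 = 7 → {'x': 9, 'j': 2, 'i': 4, 'k': 7}
cfg['k'] = 7+1 = 8 → {'x': 9, 'j': 2, 'i': 4, 'k': 8}
del 'x' → {'j': 2, 'i': 4, 'k': 8}
sum of values = 14

14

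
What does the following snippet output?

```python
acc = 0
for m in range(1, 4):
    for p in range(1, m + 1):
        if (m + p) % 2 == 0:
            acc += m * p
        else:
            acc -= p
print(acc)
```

14

m=1,p=1: even sum, acc = 0+1 = 1
m=2,p=1: odd sum, acc = 1-1 = 0
m=2,p=2: even sum, acc = 0+4 = 4
m=3,p=1: even sum, acc = 4+3 = 7
m=3,p=2: odd sum, acc = 7-2 = 5
m=3,p=3: even sum, acc = 5+9 = 14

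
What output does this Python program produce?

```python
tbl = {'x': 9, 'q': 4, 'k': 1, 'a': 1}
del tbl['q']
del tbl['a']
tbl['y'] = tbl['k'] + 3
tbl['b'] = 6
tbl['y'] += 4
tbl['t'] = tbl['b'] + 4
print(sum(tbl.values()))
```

34

del 'q' → {'x': 9, 'k': 1, 'a': 1}
del 'a' → {'x': 9, 'k': 1}
tbl['y'] = tbl['k']+3 = 4 → {'x': 9, 'k': 1, 'y': 4}
tbl['b'] = 6 → {'x': 9, 'k': 1, 'y': 4, 'b': 6}
tbl['y'] = 4+4 = 8 → {'x': 9, 'k': 1, 'y': 8, 'b': 6}
tbl['t'] = tbl['b']+4 = 10 → {'x': 9, 'k': 1, 'y': 8, 'b': 6, 't': 10}
sum of values = 34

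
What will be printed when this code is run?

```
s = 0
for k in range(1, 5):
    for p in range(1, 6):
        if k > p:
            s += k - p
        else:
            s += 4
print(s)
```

k=1,p=1: not 1>1, s = 0+4 = 4
k=1,p=2: not 1>2, s = 4+4 = 8
k=1,p=3: not 1>3, s = 8+4 = 12
k=1,p=4: not 1>4, s = 12+4 = 16
k=1,p=5: not 1>5, s = 16+4 = 20
k=2,p=1: 2>1, s = 20+1 = 21
k=2,p=2: not 2>2, s = 21+4 = 25
k=2,p=3: not 2>3, s = 25+4 = 29
k=2,p=4: not 2>4, s = 29+4 = 33
k=2,p=5: not 2>5, s = 33+4 = 37
k=3,p=1: 3>1, s = 37+2 = 39
k=3,p=2: 3>2, s = 39+1 = 40
k=3,p=3: not 3>3, s = 40+4 = 44
k=3,p=4: not 3>4, s = 44+4 = 48
k=3,p=5: not 3>5, s = 48+4 = 52
k=4,p=1: 4>1, s = 52+3 = 55
k=4,p=2: 4>2, s = 55+2 = 57
k=4,p=3: 4>3, s = 57+1 = 58
k=4,p=4: not 4>4, s = 58+4 = 62
k=4,p=5: not 4>5, s = 62+4 = 66

66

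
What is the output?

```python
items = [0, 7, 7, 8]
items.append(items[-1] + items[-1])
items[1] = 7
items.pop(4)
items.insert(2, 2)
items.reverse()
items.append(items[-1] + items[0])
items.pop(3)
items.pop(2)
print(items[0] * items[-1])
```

64

append items[-1]+items[-1] = 8+8 = 16 → [0, 7, 7, 8, 16]
items[1] = 7 → [0, 7, 7, 8, 16]
pop(4) removes 16 → [0, 7, 7, 8]
insert 2 at 2 → [0, 7, 2, 7, 8]
reverse → [8, 7, 2, 7, 0]
append items[-1]+items[0] = 0+8 = 8 → [8, 7, 2, 7, 0, 8]
pop(3) removes 7 → [8, 7, 2, 0, 8]
pop(2) removes 2 → [8, 7, 0, 8]
items[0]*items[-1] = 8*8 = 64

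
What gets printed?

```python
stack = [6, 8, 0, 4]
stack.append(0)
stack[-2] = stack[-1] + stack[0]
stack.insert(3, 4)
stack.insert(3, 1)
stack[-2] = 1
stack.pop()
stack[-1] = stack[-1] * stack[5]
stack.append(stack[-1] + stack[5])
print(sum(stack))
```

append 0 → [6, 8, 0, 4, 0]
stack[-2] = stack[-1]+stack[0] = 0+6 = 6 → [6, 8, 0, 6, 0]
insert 4 at 3 → [6, 8, 0, 4, 6, 0]
insert 1 at 3 → [6, 8, 0, 1, 4, 6, 0]
stack[-2] = 1 → [6, 8, 0, 1, 4, 1, 0]
pop() removes 0 → [6, 8, 0, 1, 4, 1]
stack[-1] = stack[-1]*stack[5] = 1*1 = 1 → [6, 8, 0, 1, 4, 1]
append stack[-1]+stack[5] = 1+1 = 2 → [6, 8, 0, 1, 4, 1, 2]
sum = 22

22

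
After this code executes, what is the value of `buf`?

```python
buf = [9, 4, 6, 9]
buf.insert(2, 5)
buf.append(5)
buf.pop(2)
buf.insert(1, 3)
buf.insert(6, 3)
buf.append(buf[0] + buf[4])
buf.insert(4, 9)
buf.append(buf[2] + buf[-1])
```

[9, 3, 4, 6, 9, 9, 5, 3, 18, 22]

insert 5 at 2 → [9, 4, 5, 6, 9]
append 5 → [9, 4, 5, 6, 9, 5]
pop(2) removes 5 → [9, 4, 6, 9, 5]
insert 3 at 1 → [9, 3, 4, 6, 9, 5]
insert 3 at 6 → [9, 3, 4, 6, 9, 5, 3]
append buf[0]+buf[4] = 9+9 = 18 → [9, 3, 4, 6, 9, 5, 3, 18]
insert 9 at 4 → [9, 3, 4, 6, 9, 9, 5, 3, 18]
append buf[2]+buf[-1] = 4+18 = 22 → [9, 3, 4, 6, 9, 9, 5, 3, 18, 22]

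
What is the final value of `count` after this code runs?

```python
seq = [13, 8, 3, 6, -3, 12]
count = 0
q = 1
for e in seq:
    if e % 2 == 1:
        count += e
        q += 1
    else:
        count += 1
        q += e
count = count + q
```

e=13: odd, count = 0+13 = 13; q=2
e=8: not odd, count = 13+1 = 14; q=10
e=3: odd, count = 14+3 = 17; q=11
e=6: not odd, count = 17+1 = 18; q=17
e=-3: odd, count = 18+(-3) = 15; q=18
e=12: not odd, count = 15+1 = 16; q=30
count+q = 16+30 = 46

46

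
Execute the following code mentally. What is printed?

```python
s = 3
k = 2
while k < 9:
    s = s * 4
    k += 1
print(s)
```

k=2: s = 3*4 = 12
k=3: s = 12*4 = 48
k=4: s = 48*4 = 192
k=5: s = 192*4 = 768
k=6: s = 768*4 = 3072
k=7: s = 3072*4 = 12288
k=8: s = 12288*4 = 49152

49152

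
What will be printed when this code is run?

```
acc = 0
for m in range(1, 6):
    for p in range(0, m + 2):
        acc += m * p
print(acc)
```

m=1,p=0: acc = 0+0 = 0
m=1,p=1: acc = 0+1 = 1
m=1,p=2: acc = 1+2 = 3
m=2,p=0: acc = 3+0 = 3
m=2,p=1: acc = 3+2 = 5
m=2,p=2: acc = 5+4 = 9
m=2,p=3: acc = 9+6 = 15
m=3,p=0: acc = 15+0 = 15
m=3,p=1: acc = 15+3 = 18
m=3,p=2: acc = 18+6 = 24
m=3,p=3: acc = 24+9 = 33
m=3,p=4: acc = 33+12 = 45
m=4,p=0: acc = 45+0 = 45
m=4,p=1: acc = 45+4 = 49
m=4,p=2: acc = 49+8 = 57
m=4,p=3: acc = 57+12 = 69
m=4,p=4: acc = 69+16 = 85
m=4,p=5: acc = 85+20 = 105
m=5,p=0: acc = 105+0 = 105
m=5,p=1: acc = 105+5 = 110
m=5,p=2: acc = 110+10 = 120
m=5,p=3: acc = 120+15 = 135
m=5,p=4: acc = 135+20 = 155
m=5,p=5: acc = 155+25 = 180
m=5,p=6: acc = 180+30 = 210

210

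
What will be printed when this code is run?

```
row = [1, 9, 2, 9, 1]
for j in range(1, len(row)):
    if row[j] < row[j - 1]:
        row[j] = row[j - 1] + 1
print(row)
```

j=1: 9>=1, unchanged → [1, 9, 2, 9, 1]
j=2: 2<9, row[2] = 9+1 = 10 → [1, 9, 10, 9, 1]
j=3: 9<10, row[3] = 10+1 = 11 → [1, 9, 10, 11, 1]
j=4: 1<11, row[4] = 11+1 = 12 → [1, 9, 10, 11, 12]

[1, 9, 10, 11, 12]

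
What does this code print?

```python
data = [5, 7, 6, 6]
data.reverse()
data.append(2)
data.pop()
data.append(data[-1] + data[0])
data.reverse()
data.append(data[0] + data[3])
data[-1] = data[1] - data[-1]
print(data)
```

reverse → [6, 6, 7, 5]
append 2 → [6, 6, 7, 5, 2]
pop() removes 2 → [6, 6, 7, 5]
append data[-1]+data[0] = 5+6 = 11 → [6, 6, 7, 5, 11]
reverse → [11, 5, 7, 6, 6]
append data[0]+data[3] = 11+6 = 17 → [11, 5, 7, 6, 6, 17]
data[-1] = data[1]-data[-1] = 5-17 = -12 → [11, 5, 7, 6, 6, -12]

[11, 5, 7, 6, 6, -12]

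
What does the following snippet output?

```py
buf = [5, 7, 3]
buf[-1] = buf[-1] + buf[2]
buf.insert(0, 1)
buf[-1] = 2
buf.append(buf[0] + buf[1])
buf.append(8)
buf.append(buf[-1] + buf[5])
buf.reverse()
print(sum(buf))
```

buf[-1] = buf[-1]+buf[2] = 3+3 = 6 → [5, 7, 6]
insert 1 at 0 → [1, 5, 7, 6]
buf[-1] = 2 → [1, 5, 7, 2]
append buf[0]+buf[1] = 1+5 = 6 → [1, 5, 7, 2, 6]
append 8 → [1, 5, 7, 2, 6, 8]
append buf[-1]+buf[5] = 8+8 = 16 → [1, 5, 7, 2, 6, 8, 16]
reverse → [16, 8, 6, 2, 7, 5, 1]
sum = 45

45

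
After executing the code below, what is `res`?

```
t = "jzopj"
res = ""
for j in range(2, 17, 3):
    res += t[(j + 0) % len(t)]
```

j=2: add t[2]='o' → 'o'
j=5: add t[0]='j' → 'oj'
j=8: add t[3]='p' → 'ojp'
j=11: add t[1]='z' → 'ojpz'
j=14: add t[4]='j' → 'ojpzj'

'ojpzj'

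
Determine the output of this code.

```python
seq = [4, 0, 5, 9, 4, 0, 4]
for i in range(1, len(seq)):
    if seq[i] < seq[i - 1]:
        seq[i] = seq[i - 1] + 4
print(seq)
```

i=1: 0<4, seq[1] = 4+4 = 8 → [4, 8, 5, 9, 4, 0, 4]
i=2: 5<8, seq[2] = 8+4 = 12 → [4, 8, 12, 9, 4, 0, 4]
i=3: 9<12, seq[3] = 12+4 = 16 → [4, 8, 12, 16, 4, 0, 4]
i=4: 4<16, seq[4] = 16+4 = 20 → [4, 8, 12, 16, 20, 0, 4]
i=5: 0<20, seq[5] = 20+4 = 24 → [4, 8, 12, 16, 20, 24, 4]
i=6: 4<24, seq[6] = 24+4 = 28 → [4, 8, 12, 16, 20, 24, 28]

[4, 8, 12, 16, 20, 24, 28]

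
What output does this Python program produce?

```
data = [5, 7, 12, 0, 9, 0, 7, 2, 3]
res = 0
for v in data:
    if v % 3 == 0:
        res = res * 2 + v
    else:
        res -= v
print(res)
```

-171

v=5: not %3==0, res = 0-5 = -5
v=7: not %3==0, res = (-5)-7 = -12
v=12: %3==0, res = (-12)*2+12 = -12
v=0: %3==0, res = (-12)*2+0 = -24
v=9: %3==0, res = (-24)*2+9 = -39
v=0: %3==0, res = (-39)*2+0 = -78
v=7: not %3==0, res = (-78)-7 = -85
v=2: not %3==0, res = (-85)-2 = -87
v=3: %3==0, res = (-87)*2+3 = -171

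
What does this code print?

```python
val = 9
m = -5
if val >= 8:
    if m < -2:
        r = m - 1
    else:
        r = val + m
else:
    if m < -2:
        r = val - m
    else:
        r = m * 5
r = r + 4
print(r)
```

-2

val=9, m=-5
val >= 8 is True; m < -2 is True
→ r = m - 1 = -6
r = (-6)+4 = -2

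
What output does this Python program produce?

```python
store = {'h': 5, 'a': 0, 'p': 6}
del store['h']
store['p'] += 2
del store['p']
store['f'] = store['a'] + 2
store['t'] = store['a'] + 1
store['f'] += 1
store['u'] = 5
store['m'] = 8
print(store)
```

{'a': 0, 'f': 3, 't': 1, 'u': 5, 'm': 8}

del 'h' → {'a': 0, 'p': 6}
store['p'] = 6+2 = 8 → {'a': 0, 'p': 8}
del 'p' → {'a': 0}
store['f'] = store['a']+2 = 2 → {'a': 0, 'f': 2}
store['t'] = store['a']+1 = 1 → {'a': 0, 'f': 2, 't': 1}
store['f'] = 2+1 = 3 → {'a': 0, 'f': 3, 't': 1}
store['u'] = 5 → {'a': 0, 'f': 3, 't': 1, 'u': 5}
store['m'] = 8 → {'a': 0, 'f': 3, 't': 1, 'u': 5, 'm': 8}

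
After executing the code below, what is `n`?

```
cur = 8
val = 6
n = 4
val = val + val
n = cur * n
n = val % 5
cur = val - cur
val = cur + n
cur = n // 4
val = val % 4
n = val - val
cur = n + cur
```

0

val = 6+6 = 12
n = 8*4 = 32
n = 12%5 = 2
cur = 12-8 = 4
val = 4+2 = 6
cur = 2//4 = 0
val = 6%4 = 2
n = 2-2 = 0
cur = 0+0 = 0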